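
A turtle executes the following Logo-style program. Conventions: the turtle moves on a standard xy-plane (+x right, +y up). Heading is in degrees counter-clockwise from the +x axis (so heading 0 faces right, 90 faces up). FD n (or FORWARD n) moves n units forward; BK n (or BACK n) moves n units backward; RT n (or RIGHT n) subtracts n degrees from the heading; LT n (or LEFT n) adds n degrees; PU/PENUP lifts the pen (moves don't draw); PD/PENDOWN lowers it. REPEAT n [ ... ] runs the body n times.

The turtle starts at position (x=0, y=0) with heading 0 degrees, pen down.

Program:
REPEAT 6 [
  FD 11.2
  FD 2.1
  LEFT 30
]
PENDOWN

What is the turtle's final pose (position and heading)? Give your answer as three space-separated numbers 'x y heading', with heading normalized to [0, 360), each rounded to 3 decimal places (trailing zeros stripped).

Answer: 13.3 49.636 180

Derivation:
Executing turtle program step by step:
Start: pos=(0,0), heading=0, pen down
REPEAT 6 [
  -- iteration 1/6 --
  FD 11.2: (0,0) -> (11.2,0) [heading=0, draw]
  FD 2.1: (11.2,0) -> (13.3,0) [heading=0, draw]
  LT 30: heading 0 -> 30
  -- iteration 2/6 --
  FD 11.2: (13.3,0) -> (22.999,5.6) [heading=30, draw]
  FD 2.1: (22.999,5.6) -> (24.818,6.65) [heading=30, draw]
  LT 30: heading 30 -> 60
  -- iteration 3/6 --
  FD 11.2: (24.818,6.65) -> (30.418,16.349) [heading=60, draw]
  FD 2.1: (30.418,16.349) -> (31.468,18.168) [heading=60, draw]
  LT 30: heading 60 -> 90
  -- iteration 4/6 --
  FD 11.2: (31.468,18.168) -> (31.468,29.368) [heading=90, draw]
  FD 2.1: (31.468,29.368) -> (31.468,31.468) [heading=90, draw]
  LT 30: heading 90 -> 120
  -- iteration 5/6 --
  FD 11.2: (31.468,31.468) -> (25.868,41.168) [heading=120, draw]
  FD 2.1: (25.868,41.168) -> (24.818,42.986) [heading=120, draw]
  LT 30: heading 120 -> 150
  -- iteration 6/6 --
  FD 11.2: (24.818,42.986) -> (15.119,48.586) [heading=150, draw]
  FD 2.1: (15.119,48.586) -> (13.3,49.636) [heading=150, draw]
  LT 30: heading 150 -> 180
]
PD: pen down
Final: pos=(13.3,49.636), heading=180, 12 segment(s) drawn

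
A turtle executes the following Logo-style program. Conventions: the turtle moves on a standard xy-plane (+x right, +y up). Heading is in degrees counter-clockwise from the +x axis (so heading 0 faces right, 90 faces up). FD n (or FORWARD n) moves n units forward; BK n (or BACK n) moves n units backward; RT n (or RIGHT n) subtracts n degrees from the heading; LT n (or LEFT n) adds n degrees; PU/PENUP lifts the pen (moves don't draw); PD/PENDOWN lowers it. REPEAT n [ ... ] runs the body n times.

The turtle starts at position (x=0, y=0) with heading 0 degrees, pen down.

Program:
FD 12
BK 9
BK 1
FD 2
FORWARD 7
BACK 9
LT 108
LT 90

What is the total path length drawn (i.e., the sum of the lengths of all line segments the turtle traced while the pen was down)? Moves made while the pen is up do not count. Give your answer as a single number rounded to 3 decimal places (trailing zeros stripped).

Answer: 40

Derivation:
Executing turtle program step by step:
Start: pos=(0,0), heading=0, pen down
FD 12: (0,0) -> (12,0) [heading=0, draw]
BK 9: (12,0) -> (3,0) [heading=0, draw]
BK 1: (3,0) -> (2,0) [heading=0, draw]
FD 2: (2,0) -> (4,0) [heading=0, draw]
FD 7: (4,0) -> (11,0) [heading=0, draw]
BK 9: (11,0) -> (2,0) [heading=0, draw]
LT 108: heading 0 -> 108
LT 90: heading 108 -> 198
Final: pos=(2,0), heading=198, 6 segment(s) drawn

Segment lengths:
  seg 1: (0,0) -> (12,0), length = 12
  seg 2: (12,0) -> (3,0), length = 9
  seg 3: (3,0) -> (2,0), length = 1
  seg 4: (2,0) -> (4,0), length = 2
  seg 5: (4,0) -> (11,0), length = 7
  seg 6: (11,0) -> (2,0), length = 9
Total = 40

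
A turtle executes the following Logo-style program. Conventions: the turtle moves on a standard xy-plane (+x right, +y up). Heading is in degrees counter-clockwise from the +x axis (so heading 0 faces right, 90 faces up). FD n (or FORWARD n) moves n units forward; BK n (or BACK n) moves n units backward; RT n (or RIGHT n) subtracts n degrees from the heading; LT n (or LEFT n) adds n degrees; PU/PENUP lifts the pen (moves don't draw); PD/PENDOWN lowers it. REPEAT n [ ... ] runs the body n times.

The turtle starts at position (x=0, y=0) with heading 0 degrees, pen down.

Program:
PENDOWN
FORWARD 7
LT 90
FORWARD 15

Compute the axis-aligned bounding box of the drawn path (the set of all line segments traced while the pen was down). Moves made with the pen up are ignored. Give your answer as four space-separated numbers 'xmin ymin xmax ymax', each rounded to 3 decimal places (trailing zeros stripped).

Answer: 0 0 7 15

Derivation:
Executing turtle program step by step:
Start: pos=(0,0), heading=0, pen down
PD: pen down
FD 7: (0,0) -> (7,0) [heading=0, draw]
LT 90: heading 0 -> 90
FD 15: (7,0) -> (7,15) [heading=90, draw]
Final: pos=(7,15), heading=90, 2 segment(s) drawn

Segment endpoints: x in {0, 7, 7}, y in {0, 15}
xmin=0, ymin=0, xmax=7, ymax=15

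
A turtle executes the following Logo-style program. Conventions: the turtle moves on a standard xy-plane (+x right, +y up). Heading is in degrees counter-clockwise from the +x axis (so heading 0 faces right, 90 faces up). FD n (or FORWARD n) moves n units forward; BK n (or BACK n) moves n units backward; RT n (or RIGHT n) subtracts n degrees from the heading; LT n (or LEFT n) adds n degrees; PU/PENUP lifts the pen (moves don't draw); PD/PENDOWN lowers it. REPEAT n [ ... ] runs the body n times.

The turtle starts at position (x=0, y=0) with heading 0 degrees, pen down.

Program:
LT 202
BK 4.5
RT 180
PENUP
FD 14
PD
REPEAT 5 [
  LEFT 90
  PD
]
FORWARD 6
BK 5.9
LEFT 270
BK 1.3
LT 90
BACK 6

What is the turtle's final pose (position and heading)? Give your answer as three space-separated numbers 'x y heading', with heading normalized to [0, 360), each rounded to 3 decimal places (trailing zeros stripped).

Executing turtle program step by step:
Start: pos=(0,0), heading=0, pen down
LT 202: heading 0 -> 202
BK 4.5: (0,0) -> (4.172,1.686) [heading=202, draw]
RT 180: heading 202 -> 22
PU: pen up
FD 14: (4.172,1.686) -> (17.153,6.93) [heading=22, move]
PD: pen down
REPEAT 5 [
  -- iteration 1/5 --
  LT 90: heading 22 -> 112
  PD: pen down
  -- iteration 2/5 --
  LT 90: heading 112 -> 202
  PD: pen down
  -- iteration 3/5 --
  LT 90: heading 202 -> 292
  PD: pen down
  -- iteration 4/5 --
  LT 90: heading 292 -> 22
  PD: pen down
  -- iteration 5/5 --
  LT 90: heading 22 -> 112
  PD: pen down
]
FD 6: (17.153,6.93) -> (14.905,12.493) [heading=112, draw]
BK 5.9: (14.905,12.493) -> (17.115,7.023) [heading=112, draw]
LT 270: heading 112 -> 22
BK 1.3: (17.115,7.023) -> (15.91,6.536) [heading=22, draw]
LT 90: heading 22 -> 112
BK 6: (15.91,6.536) -> (18.158,0.973) [heading=112, draw]
Final: pos=(18.158,0.973), heading=112, 5 segment(s) drawn

Answer: 18.158 0.973 112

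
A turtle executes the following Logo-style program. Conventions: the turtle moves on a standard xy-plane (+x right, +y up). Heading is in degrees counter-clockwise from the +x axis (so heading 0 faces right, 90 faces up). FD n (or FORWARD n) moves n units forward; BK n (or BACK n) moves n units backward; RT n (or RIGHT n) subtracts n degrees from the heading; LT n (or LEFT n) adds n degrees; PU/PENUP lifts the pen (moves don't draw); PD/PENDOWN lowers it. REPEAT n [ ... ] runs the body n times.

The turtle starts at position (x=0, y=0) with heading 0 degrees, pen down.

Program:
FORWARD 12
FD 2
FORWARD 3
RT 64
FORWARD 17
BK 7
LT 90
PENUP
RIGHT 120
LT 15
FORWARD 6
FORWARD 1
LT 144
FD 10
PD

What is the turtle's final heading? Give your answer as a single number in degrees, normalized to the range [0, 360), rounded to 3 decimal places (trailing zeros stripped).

Answer: 65

Derivation:
Executing turtle program step by step:
Start: pos=(0,0), heading=0, pen down
FD 12: (0,0) -> (12,0) [heading=0, draw]
FD 2: (12,0) -> (14,0) [heading=0, draw]
FD 3: (14,0) -> (17,0) [heading=0, draw]
RT 64: heading 0 -> 296
FD 17: (17,0) -> (24.452,-15.279) [heading=296, draw]
BK 7: (24.452,-15.279) -> (21.384,-8.988) [heading=296, draw]
LT 90: heading 296 -> 26
PU: pen up
RT 120: heading 26 -> 266
LT 15: heading 266 -> 281
FD 6: (21.384,-8.988) -> (22.529,-14.878) [heading=281, move]
FD 1: (22.529,-14.878) -> (22.719,-15.859) [heading=281, move]
LT 144: heading 281 -> 65
FD 10: (22.719,-15.859) -> (26.946,-6.796) [heading=65, move]
PD: pen down
Final: pos=(26.946,-6.796), heading=65, 5 segment(s) drawn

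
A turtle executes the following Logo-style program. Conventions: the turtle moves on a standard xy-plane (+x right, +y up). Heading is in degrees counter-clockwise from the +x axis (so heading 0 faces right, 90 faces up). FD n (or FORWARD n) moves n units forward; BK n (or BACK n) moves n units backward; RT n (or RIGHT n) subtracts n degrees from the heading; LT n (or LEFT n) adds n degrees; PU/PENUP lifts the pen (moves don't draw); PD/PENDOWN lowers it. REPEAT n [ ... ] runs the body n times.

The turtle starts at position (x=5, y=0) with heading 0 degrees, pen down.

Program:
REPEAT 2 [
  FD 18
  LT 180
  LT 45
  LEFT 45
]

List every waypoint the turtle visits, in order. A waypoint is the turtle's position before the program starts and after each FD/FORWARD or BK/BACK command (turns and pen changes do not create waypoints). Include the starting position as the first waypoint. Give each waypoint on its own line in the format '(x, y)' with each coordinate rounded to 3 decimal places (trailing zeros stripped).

Answer: (5, 0)
(23, 0)
(23, -18)

Derivation:
Executing turtle program step by step:
Start: pos=(5,0), heading=0, pen down
REPEAT 2 [
  -- iteration 1/2 --
  FD 18: (5,0) -> (23,0) [heading=0, draw]
  LT 180: heading 0 -> 180
  LT 45: heading 180 -> 225
  LT 45: heading 225 -> 270
  -- iteration 2/2 --
  FD 18: (23,0) -> (23,-18) [heading=270, draw]
  LT 180: heading 270 -> 90
  LT 45: heading 90 -> 135
  LT 45: heading 135 -> 180
]
Final: pos=(23,-18), heading=180, 2 segment(s) drawn
Waypoints (3 total):
(5, 0)
(23, 0)
(23, -18)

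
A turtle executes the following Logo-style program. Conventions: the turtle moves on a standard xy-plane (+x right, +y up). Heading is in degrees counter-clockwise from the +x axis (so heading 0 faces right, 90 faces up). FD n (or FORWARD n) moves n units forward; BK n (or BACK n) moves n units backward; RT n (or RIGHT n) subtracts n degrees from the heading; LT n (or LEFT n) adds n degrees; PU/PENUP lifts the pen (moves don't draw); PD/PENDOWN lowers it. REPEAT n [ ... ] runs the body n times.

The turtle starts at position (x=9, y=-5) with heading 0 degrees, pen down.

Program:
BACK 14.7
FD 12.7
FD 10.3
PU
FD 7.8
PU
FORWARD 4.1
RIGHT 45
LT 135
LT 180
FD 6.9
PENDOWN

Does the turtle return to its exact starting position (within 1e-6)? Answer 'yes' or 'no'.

Executing turtle program step by step:
Start: pos=(9,-5), heading=0, pen down
BK 14.7: (9,-5) -> (-5.7,-5) [heading=0, draw]
FD 12.7: (-5.7,-5) -> (7,-5) [heading=0, draw]
FD 10.3: (7,-5) -> (17.3,-5) [heading=0, draw]
PU: pen up
FD 7.8: (17.3,-5) -> (25.1,-5) [heading=0, move]
PU: pen up
FD 4.1: (25.1,-5) -> (29.2,-5) [heading=0, move]
RT 45: heading 0 -> 315
LT 135: heading 315 -> 90
LT 180: heading 90 -> 270
FD 6.9: (29.2,-5) -> (29.2,-11.9) [heading=270, move]
PD: pen down
Final: pos=(29.2,-11.9), heading=270, 3 segment(s) drawn

Start position: (9, -5)
Final position: (29.2, -11.9)
Distance = 21.346; >= 1e-6 -> NOT closed

Answer: no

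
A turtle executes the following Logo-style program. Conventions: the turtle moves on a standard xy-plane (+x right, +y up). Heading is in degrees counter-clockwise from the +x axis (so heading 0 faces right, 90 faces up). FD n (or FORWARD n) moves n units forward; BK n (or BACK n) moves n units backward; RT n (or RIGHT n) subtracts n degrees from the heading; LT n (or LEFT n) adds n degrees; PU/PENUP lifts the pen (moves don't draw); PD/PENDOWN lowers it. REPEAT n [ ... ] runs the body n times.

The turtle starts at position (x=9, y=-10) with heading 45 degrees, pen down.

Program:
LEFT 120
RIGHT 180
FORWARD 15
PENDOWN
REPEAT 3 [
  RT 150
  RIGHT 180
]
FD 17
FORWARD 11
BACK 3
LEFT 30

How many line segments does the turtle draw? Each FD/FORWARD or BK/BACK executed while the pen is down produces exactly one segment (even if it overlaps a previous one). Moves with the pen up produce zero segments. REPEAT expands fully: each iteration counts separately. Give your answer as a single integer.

Executing turtle program step by step:
Start: pos=(9,-10), heading=45, pen down
LT 120: heading 45 -> 165
RT 180: heading 165 -> 345
FD 15: (9,-10) -> (23.489,-13.882) [heading=345, draw]
PD: pen down
REPEAT 3 [
  -- iteration 1/3 --
  RT 150: heading 345 -> 195
  RT 180: heading 195 -> 15
  -- iteration 2/3 --
  RT 150: heading 15 -> 225
  RT 180: heading 225 -> 45
  -- iteration 3/3 --
  RT 150: heading 45 -> 255
  RT 180: heading 255 -> 75
]
FD 17: (23.489,-13.882) -> (27.889,2.538) [heading=75, draw]
FD 11: (27.889,2.538) -> (30.736,13.164) [heading=75, draw]
BK 3: (30.736,13.164) -> (29.959,10.266) [heading=75, draw]
LT 30: heading 75 -> 105
Final: pos=(29.959,10.266), heading=105, 4 segment(s) drawn
Segments drawn: 4

Answer: 4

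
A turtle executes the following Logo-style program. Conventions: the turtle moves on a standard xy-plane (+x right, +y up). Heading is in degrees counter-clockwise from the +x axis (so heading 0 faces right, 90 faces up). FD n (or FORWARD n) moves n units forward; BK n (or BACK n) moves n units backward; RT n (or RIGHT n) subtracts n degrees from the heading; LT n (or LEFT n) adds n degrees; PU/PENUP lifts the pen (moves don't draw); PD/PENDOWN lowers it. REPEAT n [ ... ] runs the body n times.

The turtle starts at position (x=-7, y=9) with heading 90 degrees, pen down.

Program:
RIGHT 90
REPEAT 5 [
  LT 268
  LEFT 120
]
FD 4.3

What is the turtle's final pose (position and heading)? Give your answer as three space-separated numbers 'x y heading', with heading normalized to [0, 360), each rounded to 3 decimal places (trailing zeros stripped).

Executing turtle program step by step:
Start: pos=(-7,9), heading=90, pen down
RT 90: heading 90 -> 0
REPEAT 5 [
  -- iteration 1/5 --
  LT 268: heading 0 -> 268
  LT 120: heading 268 -> 28
  -- iteration 2/5 --
  LT 268: heading 28 -> 296
  LT 120: heading 296 -> 56
  -- iteration 3/5 --
  LT 268: heading 56 -> 324
  LT 120: heading 324 -> 84
  -- iteration 4/5 --
  LT 268: heading 84 -> 352
  LT 120: heading 352 -> 112
  -- iteration 5/5 --
  LT 268: heading 112 -> 20
  LT 120: heading 20 -> 140
]
FD 4.3: (-7,9) -> (-10.294,11.764) [heading=140, draw]
Final: pos=(-10.294,11.764), heading=140, 1 segment(s) drawn

Answer: -10.294 11.764 140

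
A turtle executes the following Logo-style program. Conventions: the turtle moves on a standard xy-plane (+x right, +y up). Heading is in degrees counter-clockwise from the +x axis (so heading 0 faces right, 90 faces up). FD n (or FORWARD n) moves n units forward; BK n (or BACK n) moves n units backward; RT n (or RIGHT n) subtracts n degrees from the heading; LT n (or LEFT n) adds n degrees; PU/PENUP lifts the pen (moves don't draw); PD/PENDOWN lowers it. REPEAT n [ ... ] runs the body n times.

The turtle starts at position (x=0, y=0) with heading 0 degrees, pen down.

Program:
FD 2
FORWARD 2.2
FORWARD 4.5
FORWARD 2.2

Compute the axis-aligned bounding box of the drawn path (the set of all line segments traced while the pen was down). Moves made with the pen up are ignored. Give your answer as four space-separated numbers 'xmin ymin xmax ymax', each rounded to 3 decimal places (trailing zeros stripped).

Answer: 0 0 10.9 0

Derivation:
Executing turtle program step by step:
Start: pos=(0,0), heading=0, pen down
FD 2: (0,0) -> (2,0) [heading=0, draw]
FD 2.2: (2,0) -> (4.2,0) [heading=0, draw]
FD 4.5: (4.2,0) -> (8.7,0) [heading=0, draw]
FD 2.2: (8.7,0) -> (10.9,0) [heading=0, draw]
Final: pos=(10.9,0), heading=0, 4 segment(s) drawn

Segment endpoints: x in {0, 2, 4.2, 8.7, 10.9}, y in {0}
xmin=0, ymin=0, xmax=10.9, ymax=0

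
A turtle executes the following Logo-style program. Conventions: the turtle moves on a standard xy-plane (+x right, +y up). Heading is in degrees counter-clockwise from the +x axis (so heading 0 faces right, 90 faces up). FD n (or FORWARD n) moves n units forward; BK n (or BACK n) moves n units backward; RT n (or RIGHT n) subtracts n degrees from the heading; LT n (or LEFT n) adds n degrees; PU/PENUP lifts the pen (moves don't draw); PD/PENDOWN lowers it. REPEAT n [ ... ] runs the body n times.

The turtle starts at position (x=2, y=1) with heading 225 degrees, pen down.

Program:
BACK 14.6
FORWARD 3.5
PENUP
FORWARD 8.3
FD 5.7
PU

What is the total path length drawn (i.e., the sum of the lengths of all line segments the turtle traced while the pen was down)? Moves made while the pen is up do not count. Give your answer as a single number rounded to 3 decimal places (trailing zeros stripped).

Executing turtle program step by step:
Start: pos=(2,1), heading=225, pen down
BK 14.6: (2,1) -> (12.324,11.324) [heading=225, draw]
FD 3.5: (12.324,11.324) -> (9.849,8.849) [heading=225, draw]
PU: pen up
FD 8.3: (9.849,8.849) -> (3.98,2.98) [heading=225, move]
FD 5.7: (3.98,2.98) -> (-0.051,-1.051) [heading=225, move]
PU: pen up
Final: pos=(-0.051,-1.051), heading=225, 2 segment(s) drawn

Segment lengths:
  seg 1: (2,1) -> (12.324,11.324), length = 14.6
  seg 2: (12.324,11.324) -> (9.849,8.849), length = 3.5
Total = 18.1

Answer: 18.1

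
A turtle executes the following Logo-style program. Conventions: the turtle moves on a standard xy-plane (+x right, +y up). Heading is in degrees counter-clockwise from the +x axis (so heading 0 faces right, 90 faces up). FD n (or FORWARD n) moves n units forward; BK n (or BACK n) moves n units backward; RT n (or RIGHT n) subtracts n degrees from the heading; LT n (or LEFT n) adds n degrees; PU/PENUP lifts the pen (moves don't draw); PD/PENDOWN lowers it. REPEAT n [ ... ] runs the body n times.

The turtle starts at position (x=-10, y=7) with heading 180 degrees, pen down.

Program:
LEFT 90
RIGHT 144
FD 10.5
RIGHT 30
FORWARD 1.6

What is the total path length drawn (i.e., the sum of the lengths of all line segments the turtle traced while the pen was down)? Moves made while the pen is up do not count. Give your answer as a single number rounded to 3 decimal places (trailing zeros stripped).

Executing turtle program step by step:
Start: pos=(-10,7), heading=180, pen down
LT 90: heading 180 -> 270
RT 144: heading 270 -> 126
FD 10.5: (-10,7) -> (-16.172,15.495) [heading=126, draw]
RT 30: heading 126 -> 96
FD 1.6: (-16.172,15.495) -> (-16.339,17.086) [heading=96, draw]
Final: pos=(-16.339,17.086), heading=96, 2 segment(s) drawn

Segment lengths:
  seg 1: (-10,7) -> (-16.172,15.495), length = 10.5
  seg 2: (-16.172,15.495) -> (-16.339,17.086), length = 1.6
Total = 12.1

Answer: 12.1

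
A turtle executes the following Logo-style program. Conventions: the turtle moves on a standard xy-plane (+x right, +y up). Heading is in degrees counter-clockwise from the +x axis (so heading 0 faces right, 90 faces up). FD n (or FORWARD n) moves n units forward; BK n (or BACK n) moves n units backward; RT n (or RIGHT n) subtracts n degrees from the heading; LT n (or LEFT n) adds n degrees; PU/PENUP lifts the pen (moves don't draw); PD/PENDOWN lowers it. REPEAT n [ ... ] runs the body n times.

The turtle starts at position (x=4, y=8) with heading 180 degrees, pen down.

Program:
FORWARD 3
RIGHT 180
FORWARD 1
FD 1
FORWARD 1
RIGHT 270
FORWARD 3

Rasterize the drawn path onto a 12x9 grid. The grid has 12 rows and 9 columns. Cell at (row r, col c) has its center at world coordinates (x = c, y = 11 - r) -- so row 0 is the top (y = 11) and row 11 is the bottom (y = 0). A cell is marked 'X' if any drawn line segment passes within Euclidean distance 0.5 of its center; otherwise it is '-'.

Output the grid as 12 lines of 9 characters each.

Segment 0: (4,8) -> (1,8)
Segment 1: (1,8) -> (2,8)
Segment 2: (2,8) -> (3,8)
Segment 3: (3,8) -> (4,8)
Segment 4: (4,8) -> (4,11)

Answer: ----X----
----X----
----X----
-XXXX----
---------
---------
---------
---------
---------
---------
---------
---------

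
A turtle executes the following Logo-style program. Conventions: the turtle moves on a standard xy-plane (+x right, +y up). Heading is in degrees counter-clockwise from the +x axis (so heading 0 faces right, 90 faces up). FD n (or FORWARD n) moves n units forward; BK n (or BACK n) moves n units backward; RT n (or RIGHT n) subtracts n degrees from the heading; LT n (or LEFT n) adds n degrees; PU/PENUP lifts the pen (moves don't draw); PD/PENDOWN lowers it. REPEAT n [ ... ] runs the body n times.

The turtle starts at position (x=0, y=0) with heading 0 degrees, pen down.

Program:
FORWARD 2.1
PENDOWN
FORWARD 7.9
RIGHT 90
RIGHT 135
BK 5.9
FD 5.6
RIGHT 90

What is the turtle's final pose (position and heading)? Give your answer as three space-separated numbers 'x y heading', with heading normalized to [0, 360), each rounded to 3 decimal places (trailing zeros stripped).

Executing turtle program step by step:
Start: pos=(0,0), heading=0, pen down
FD 2.1: (0,0) -> (2.1,0) [heading=0, draw]
PD: pen down
FD 7.9: (2.1,0) -> (10,0) [heading=0, draw]
RT 90: heading 0 -> 270
RT 135: heading 270 -> 135
BK 5.9: (10,0) -> (14.172,-4.172) [heading=135, draw]
FD 5.6: (14.172,-4.172) -> (10.212,-0.212) [heading=135, draw]
RT 90: heading 135 -> 45
Final: pos=(10.212,-0.212), heading=45, 4 segment(s) drawn

Answer: 10.212 -0.212 45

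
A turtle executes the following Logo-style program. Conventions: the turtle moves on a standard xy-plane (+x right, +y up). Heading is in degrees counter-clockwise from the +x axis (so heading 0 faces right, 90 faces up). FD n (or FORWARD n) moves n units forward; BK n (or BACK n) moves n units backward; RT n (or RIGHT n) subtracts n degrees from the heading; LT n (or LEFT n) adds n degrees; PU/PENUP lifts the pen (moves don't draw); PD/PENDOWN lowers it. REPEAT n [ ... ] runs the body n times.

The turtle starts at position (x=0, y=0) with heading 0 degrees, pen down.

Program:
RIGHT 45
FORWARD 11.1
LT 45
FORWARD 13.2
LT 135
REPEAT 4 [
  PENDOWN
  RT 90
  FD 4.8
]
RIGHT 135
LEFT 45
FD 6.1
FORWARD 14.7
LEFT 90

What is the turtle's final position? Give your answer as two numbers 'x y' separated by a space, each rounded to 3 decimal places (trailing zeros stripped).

Answer: 35.757 6.859

Derivation:
Executing turtle program step by step:
Start: pos=(0,0), heading=0, pen down
RT 45: heading 0 -> 315
FD 11.1: (0,0) -> (7.849,-7.849) [heading=315, draw]
LT 45: heading 315 -> 0
FD 13.2: (7.849,-7.849) -> (21.049,-7.849) [heading=0, draw]
LT 135: heading 0 -> 135
REPEAT 4 [
  -- iteration 1/4 --
  PD: pen down
  RT 90: heading 135 -> 45
  FD 4.8: (21.049,-7.849) -> (24.443,-4.455) [heading=45, draw]
  -- iteration 2/4 --
  PD: pen down
  RT 90: heading 45 -> 315
  FD 4.8: (24.443,-4.455) -> (27.837,-7.849) [heading=315, draw]
  -- iteration 3/4 --
  PD: pen down
  RT 90: heading 315 -> 225
  FD 4.8: (27.837,-7.849) -> (24.443,-11.243) [heading=225, draw]
  -- iteration 4/4 --
  PD: pen down
  RT 90: heading 225 -> 135
  FD 4.8: (24.443,-11.243) -> (21.049,-7.849) [heading=135, draw]
]
RT 135: heading 135 -> 0
LT 45: heading 0 -> 45
FD 6.1: (21.049,-7.849) -> (25.362,-3.536) [heading=45, draw]
FD 14.7: (25.362,-3.536) -> (35.757,6.859) [heading=45, draw]
LT 90: heading 45 -> 135
Final: pos=(35.757,6.859), heading=135, 8 segment(s) drawn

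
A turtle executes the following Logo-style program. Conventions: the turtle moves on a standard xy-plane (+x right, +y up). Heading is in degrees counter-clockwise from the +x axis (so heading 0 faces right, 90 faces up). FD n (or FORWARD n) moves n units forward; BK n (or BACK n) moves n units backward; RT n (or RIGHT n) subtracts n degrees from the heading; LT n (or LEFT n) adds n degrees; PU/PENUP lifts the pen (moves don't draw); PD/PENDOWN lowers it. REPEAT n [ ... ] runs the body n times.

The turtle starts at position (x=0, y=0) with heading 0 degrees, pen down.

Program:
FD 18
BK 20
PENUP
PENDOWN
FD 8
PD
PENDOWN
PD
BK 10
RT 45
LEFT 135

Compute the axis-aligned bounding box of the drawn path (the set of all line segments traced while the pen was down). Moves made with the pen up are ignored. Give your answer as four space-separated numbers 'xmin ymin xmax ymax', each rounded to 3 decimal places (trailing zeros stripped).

Executing turtle program step by step:
Start: pos=(0,0), heading=0, pen down
FD 18: (0,0) -> (18,0) [heading=0, draw]
BK 20: (18,0) -> (-2,0) [heading=0, draw]
PU: pen up
PD: pen down
FD 8: (-2,0) -> (6,0) [heading=0, draw]
PD: pen down
PD: pen down
PD: pen down
BK 10: (6,0) -> (-4,0) [heading=0, draw]
RT 45: heading 0 -> 315
LT 135: heading 315 -> 90
Final: pos=(-4,0), heading=90, 4 segment(s) drawn

Segment endpoints: x in {-4, -2, 0, 6, 18}, y in {0}
xmin=-4, ymin=0, xmax=18, ymax=0

Answer: -4 0 18 0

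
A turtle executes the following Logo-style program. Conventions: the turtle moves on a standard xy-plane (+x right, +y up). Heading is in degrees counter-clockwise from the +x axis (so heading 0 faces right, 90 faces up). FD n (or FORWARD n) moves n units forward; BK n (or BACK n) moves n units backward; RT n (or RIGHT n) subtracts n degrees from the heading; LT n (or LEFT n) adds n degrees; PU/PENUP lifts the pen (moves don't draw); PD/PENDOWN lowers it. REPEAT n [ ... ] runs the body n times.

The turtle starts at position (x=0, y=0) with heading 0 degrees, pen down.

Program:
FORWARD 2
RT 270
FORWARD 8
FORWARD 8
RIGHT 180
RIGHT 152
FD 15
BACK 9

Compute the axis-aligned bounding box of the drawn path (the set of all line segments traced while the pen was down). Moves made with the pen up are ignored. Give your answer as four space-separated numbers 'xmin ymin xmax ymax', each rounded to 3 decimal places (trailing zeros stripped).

Executing turtle program step by step:
Start: pos=(0,0), heading=0, pen down
FD 2: (0,0) -> (2,0) [heading=0, draw]
RT 270: heading 0 -> 90
FD 8: (2,0) -> (2,8) [heading=90, draw]
FD 8: (2,8) -> (2,16) [heading=90, draw]
RT 180: heading 90 -> 270
RT 152: heading 270 -> 118
FD 15: (2,16) -> (-5.042,29.244) [heading=118, draw]
BK 9: (-5.042,29.244) -> (-0.817,21.298) [heading=118, draw]
Final: pos=(-0.817,21.298), heading=118, 5 segment(s) drawn

Segment endpoints: x in {-5.042, -0.817, 0, 2, 2, 2}, y in {0, 8, 16, 21.298, 29.244}
xmin=-5.042, ymin=0, xmax=2, ymax=29.244

Answer: -5.042 0 2 29.244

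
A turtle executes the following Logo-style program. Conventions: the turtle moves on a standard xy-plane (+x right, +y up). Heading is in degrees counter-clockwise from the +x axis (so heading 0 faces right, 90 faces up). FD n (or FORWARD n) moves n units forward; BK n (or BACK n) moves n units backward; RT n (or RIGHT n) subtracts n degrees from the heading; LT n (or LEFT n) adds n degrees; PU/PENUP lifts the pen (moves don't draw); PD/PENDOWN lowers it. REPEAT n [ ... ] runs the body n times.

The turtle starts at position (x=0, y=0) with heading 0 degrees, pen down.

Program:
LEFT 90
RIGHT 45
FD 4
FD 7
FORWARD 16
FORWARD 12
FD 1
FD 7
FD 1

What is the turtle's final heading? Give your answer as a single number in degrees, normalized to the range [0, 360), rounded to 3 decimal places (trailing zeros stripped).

Executing turtle program step by step:
Start: pos=(0,0), heading=0, pen down
LT 90: heading 0 -> 90
RT 45: heading 90 -> 45
FD 4: (0,0) -> (2.828,2.828) [heading=45, draw]
FD 7: (2.828,2.828) -> (7.778,7.778) [heading=45, draw]
FD 16: (7.778,7.778) -> (19.092,19.092) [heading=45, draw]
FD 12: (19.092,19.092) -> (27.577,27.577) [heading=45, draw]
FD 1: (27.577,27.577) -> (28.284,28.284) [heading=45, draw]
FD 7: (28.284,28.284) -> (33.234,33.234) [heading=45, draw]
FD 1: (33.234,33.234) -> (33.941,33.941) [heading=45, draw]
Final: pos=(33.941,33.941), heading=45, 7 segment(s) drawn

Answer: 45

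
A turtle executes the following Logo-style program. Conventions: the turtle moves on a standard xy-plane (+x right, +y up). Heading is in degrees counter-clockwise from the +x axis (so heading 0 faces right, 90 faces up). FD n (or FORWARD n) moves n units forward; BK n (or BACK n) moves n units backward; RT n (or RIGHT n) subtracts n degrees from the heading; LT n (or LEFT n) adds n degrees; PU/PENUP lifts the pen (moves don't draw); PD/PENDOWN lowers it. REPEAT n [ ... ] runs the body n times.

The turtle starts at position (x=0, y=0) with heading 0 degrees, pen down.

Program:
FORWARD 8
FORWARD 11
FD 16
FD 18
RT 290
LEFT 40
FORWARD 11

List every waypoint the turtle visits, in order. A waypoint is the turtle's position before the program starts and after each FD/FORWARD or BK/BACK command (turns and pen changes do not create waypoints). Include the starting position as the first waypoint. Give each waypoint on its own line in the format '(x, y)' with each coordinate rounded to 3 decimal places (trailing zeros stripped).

Answer: (0, 0)
(8, 0)
(19, 0)
(35, 0)
(53, 0)
(49.238, 10.337)

Derivation:
Executing turtle program step by step:
Start: pos=(0,0), heading=0, pen down
FD 8: (0,0) -> (8,0) [heading=0, draw]
FD 11: (8,0) -> (19,0) [heading=0, draw]
FD 16: (19,0) -> (35,0) [heading=0, draw]
FD 18: (35,0) -> (53,0) [heading=0, draw]
RT 290: heading 0 -> 70
LT 40: heading 70 -> 110
FD 11: (53,0) -> (49.238,10.337) [heading=110, draw]
Final: pos=(49.238,10.337), heading=110, 5 segment(s) drawn
Waypoints (6 total):
(0, 0)
(8, 0)
(19, 0)
(35, 0)
(53, 0)
(49.238, 10.337)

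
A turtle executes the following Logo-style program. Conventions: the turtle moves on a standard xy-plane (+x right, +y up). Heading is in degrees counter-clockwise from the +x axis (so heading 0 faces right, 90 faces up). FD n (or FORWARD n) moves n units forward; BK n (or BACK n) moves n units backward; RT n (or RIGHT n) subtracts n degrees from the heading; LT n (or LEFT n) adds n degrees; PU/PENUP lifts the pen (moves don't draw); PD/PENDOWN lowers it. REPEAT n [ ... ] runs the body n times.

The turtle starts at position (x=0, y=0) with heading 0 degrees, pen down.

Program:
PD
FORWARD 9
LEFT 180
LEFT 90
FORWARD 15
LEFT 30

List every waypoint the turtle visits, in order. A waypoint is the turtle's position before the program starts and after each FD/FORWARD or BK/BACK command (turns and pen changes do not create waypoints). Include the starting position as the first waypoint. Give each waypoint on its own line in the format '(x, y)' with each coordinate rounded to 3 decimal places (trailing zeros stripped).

Answer: (0, 0)
(9, 0)
(9, -15)

Derivation:
Executing turtle program step by step:
Start: pos=(0,0), heading=0, pen down
PD: pen down
FD 9: (0,0) -> (9,0) [heading=0, draw]
LT 180: heading 0 -> 180
LT 90: heading 180 -> 270
FD 15: (9,0) -> (9,-15) [heading=270, draw]
LT 30: heading 270 -> 300
Final: pos=(9,-15), heading=300, 2 segment(s) drawn
Waypoints (3 total):
(0, 0)
(9, 0)
(9, -15)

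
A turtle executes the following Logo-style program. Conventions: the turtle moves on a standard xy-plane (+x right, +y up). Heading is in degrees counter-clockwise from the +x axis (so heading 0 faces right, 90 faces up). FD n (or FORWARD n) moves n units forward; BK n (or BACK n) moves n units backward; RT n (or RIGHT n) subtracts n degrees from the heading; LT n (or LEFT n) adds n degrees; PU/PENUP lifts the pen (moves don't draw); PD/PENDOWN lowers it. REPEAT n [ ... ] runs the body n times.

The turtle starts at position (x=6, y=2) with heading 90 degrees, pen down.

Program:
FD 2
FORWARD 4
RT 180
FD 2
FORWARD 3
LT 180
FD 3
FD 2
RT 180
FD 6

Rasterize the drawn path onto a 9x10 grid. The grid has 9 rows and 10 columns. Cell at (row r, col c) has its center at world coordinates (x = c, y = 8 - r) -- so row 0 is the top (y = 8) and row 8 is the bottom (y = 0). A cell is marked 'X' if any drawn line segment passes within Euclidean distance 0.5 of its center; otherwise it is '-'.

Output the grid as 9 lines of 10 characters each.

Answer: ------X---
------X---
------X---
------X---
------X---
------X---
------X---
----------
----------

Derivation:
Segment 0: (6,2) -> (6,4)
Segment 1: (6,4) -> (6,8)
Segment 2: (6,8) -> (6,6)
Segment 3: (6,6) -> (6,3)
Segment 4: (6,3) -> (6,6)
Segment 5: (6,6) -> (6,8)
Segment 6: (6,8) -> (6,2)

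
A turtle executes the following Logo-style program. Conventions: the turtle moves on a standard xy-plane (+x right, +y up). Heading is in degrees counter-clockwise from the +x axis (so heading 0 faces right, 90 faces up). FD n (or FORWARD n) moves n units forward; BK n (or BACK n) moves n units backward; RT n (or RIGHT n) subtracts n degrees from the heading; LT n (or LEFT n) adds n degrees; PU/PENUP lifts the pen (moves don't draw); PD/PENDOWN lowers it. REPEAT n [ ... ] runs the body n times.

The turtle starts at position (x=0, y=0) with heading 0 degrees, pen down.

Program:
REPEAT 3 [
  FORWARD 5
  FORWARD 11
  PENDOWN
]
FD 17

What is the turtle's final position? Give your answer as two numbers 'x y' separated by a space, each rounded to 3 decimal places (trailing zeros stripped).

Executing turtle program step by step:
Start: pos=(0,0), heading=0, pen down
REPEAT 3 [
  -- iteration 1/3 --
  FD 5: (0,0) -> (5,0) [heading=0, draw]
  FD 11: (5,0) -> (16,0) [heading=0, draw]
  PD: pen down
  -- iteration 2/3 --
  FD 5: (16,0) -> (21,0) [heading=0, draw]
  FD 11: (21,0) -> (32,0) [heading=0, draw]
  PD: pen down
  -- iteration 3/3 --
  FD 5: (32,0) -> (37,0) [heading=0, draw]
  FD 11: (37,0) -> (48,0) [heading=0, draw]
  PD: pen down
]
FD 17: (48,0) -> (65,0) [heading=0, draw]
Final: pos=(65,0), heading=0, 7 segment(s) drawn

Answer: 65 0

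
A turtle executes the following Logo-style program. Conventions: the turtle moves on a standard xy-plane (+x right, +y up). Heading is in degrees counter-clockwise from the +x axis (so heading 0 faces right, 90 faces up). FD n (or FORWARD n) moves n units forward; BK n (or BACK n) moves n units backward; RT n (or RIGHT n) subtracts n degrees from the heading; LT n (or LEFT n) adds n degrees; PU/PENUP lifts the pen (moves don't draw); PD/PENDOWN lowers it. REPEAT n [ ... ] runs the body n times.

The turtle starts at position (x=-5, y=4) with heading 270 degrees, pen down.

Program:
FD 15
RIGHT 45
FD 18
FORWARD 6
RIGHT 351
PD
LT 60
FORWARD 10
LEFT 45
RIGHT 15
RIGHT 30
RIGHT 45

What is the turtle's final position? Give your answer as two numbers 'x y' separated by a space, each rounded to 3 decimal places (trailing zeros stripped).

Executing turtle program step by step:
Start: pos=(-5,4), heading=270, pen down
FD 15: (-5,4) -> (-5,-11) [heading=270, draw]
RT 45: heading 270 -> 225
FD 18: (-5,-11) -> (-17.728,-23.728) [heading=225, draw]
FD 6: (-17.728,-23.728) -> (-21.971,-27.971) [heading=225, draw]
RT 351: heading 225 -> 234
PD: pen down
LT 60: heading 234 -> 294
FD 10: (-21.971,-27.971) -> (-17.903,-37.106) [heading=294, draw]
LT 45: heading 294 -> 339
RT 15: heading 339 -> 324
RT 30: heading 324 -> 294
RT 45: heading 294 -> 249
Final: pos=(-17.903,-37.106), heading=249, 4 segment(s) drawn

Answer: -17.903 -37.106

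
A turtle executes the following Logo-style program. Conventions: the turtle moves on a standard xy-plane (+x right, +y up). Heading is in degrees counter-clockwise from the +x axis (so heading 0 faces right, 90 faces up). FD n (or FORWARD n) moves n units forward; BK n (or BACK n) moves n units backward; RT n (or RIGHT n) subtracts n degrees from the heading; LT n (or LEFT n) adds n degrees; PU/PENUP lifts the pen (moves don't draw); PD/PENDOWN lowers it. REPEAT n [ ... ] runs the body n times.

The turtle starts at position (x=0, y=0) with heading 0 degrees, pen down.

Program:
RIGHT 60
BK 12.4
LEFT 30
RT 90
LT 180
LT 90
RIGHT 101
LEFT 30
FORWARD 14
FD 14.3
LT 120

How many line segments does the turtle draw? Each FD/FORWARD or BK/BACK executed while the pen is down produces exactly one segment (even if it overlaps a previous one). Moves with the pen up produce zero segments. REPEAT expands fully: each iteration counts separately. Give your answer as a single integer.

Executing turtle program step by step:
Start: pos=(0,0), heading=0, pen down
RT 60: heading 0 -> 300
BK 12.4: (0,0) -> (-6.2,10.739) [heading=300, draw]
LT 30: heading 300 -> 330
RT 90: heading 330 -> 240
LT 180: heading 240 -> 60
LT 90: heading 60 -> 150
RT 101: heading 150 -> 49
LT 30: heading 49 -> 79
FD 14: (-6.2,10.739) -> (-3.529,24.481) [heading=79, draw]
FD 14.3: (-3.529,24.481) -> (-0.8,38.519) [heading=79, draw]
LT 120: heading 79 -> 199
Final: pos=(-0.8,38.519), heading=199, 3 segment(s) drawn
Segments drawn: 3

Answer: 3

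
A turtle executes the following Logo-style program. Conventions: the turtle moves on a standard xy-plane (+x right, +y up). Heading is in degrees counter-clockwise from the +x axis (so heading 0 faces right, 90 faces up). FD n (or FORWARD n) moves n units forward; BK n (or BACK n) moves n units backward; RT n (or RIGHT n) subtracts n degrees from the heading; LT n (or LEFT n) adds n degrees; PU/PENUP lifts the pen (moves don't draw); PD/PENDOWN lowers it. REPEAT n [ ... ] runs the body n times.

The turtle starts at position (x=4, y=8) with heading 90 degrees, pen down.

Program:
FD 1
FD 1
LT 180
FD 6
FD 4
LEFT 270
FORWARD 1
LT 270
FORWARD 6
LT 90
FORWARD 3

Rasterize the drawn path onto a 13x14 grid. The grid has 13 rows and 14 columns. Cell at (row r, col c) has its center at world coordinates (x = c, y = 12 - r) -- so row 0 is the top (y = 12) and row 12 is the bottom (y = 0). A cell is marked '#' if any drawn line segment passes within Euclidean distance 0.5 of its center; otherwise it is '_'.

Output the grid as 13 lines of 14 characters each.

Segment 0: (4,8) -> (4,9)
Segment 1: (4,9) -> (4,10)
Segment 2: (4,10) -> (4,4)
Segment 3: (4,4) -> (4,0)
Segment 4: (4,0) -> (3,0)
Segment 5: (3,0) -> (3,6)
Segment 6: (3,6) -> (0,6)

Answer: ______________
______________
____#_________
____#_________
____#_________
____#_________
#####_________
___##_________
___##_________
___##_________
___##_________
___##_________
___##_________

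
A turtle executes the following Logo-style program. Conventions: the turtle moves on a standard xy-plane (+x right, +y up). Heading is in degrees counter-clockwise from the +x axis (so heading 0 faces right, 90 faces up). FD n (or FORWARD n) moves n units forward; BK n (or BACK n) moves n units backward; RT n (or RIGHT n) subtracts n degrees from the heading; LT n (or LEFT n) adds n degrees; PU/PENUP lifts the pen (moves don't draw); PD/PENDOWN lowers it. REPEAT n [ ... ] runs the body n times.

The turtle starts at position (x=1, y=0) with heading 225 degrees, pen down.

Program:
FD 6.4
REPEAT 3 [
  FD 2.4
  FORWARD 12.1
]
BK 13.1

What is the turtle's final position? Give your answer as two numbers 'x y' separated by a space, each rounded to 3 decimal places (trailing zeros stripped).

Answer: -25.022 -26.022

Derivation:
Executing turtle program step by step:
Start: pos=(1,0), heading=225, pen down
FD 6.4: (1,0) -> (-3.525,-4.525) [heading=225, draw]
REPEAT 3 [
  -- iteration 1/3 --
  FD 2.4: (-3.525,-4.525) -> (-5.223,-6.223) [heading=225, draw]
  FD 12.1: (-5.223,-6.223) -> (-13.779,-14.779) [heading=225, draw]
  -- iteration 2/3 --
  FD 2.4: (-13.779,-14.779) -> (-15.476,-16.476) [heading=225, draw]
  FD 12.1: (-15.476,-16.476) -> (-24.032,-25.032) [heading=225, draw]
  -- iteration 3/3 --
  FD 2.4: (-24.032,-25.032) -> (-25.729,-26.729) [heading=225, draw]
  FD 12.1: (-25.729,-26.729) -> (-34.285,-35.285) [heading=225, draw]
]
BK 13.1: (-34.285,-35.285) -> (-25.022,-26.022) [heading=225, draw]
Final: pos=(-25.022,-26.022), heading=225, 8 segment(s) drawn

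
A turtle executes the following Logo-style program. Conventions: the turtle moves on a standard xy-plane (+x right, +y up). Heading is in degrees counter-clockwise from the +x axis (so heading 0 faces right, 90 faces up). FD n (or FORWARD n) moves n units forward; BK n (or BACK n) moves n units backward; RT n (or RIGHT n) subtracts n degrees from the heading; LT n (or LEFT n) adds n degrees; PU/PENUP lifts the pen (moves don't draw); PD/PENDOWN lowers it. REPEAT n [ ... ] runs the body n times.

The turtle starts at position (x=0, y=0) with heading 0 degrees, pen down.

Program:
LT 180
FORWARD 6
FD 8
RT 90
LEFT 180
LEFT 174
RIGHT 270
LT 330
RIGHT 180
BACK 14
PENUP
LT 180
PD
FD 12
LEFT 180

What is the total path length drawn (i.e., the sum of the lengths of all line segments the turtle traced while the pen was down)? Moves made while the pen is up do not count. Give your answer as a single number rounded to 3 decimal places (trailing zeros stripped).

Answer: 40

Derivation:
Executing turtle program step by step:
Start: pos=(0,0), heading=0, pen down
LT 180: heading 0 -> 180
FD 6: (0,0) -> (-6,0) [heading=180, draw]
FD 8: (-6,0) -> (-14,0) [heading=180, draw]
RT 90: heading 180 -> 90
LT 180: heading 90 -> 270
LT 174: heading 270 -> 84
RT 270: heading 84 -> 174
LT 330: heading 174 -> 144
RT 180: heading 144 -> 324
BK 14: (-14,0) -> (-25.326,8.229) [heading=324, draw]
PU: pen up
LT 180: heading 324 -> 144
PD: pen down
FD 12: (-25.326,8.229) -> (-35.034,15.282) [heading=144, draw]
LT 180: heading 144 -> 324
Final: pos=(-35.034,15.282), heading=324, 4 segment(s) drawn

Segment lengths:
  seg 1: (0,0) -> (-6,0), length = 6
  seg 2: (-6,0) -> (-14,0), length = 8
  seg 3: (-14,0) -> (-25.326,8.229), length = 14
  seg 4: (-25.326,8.229) -> (-35.034,15.282), length = 12
Total = 40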